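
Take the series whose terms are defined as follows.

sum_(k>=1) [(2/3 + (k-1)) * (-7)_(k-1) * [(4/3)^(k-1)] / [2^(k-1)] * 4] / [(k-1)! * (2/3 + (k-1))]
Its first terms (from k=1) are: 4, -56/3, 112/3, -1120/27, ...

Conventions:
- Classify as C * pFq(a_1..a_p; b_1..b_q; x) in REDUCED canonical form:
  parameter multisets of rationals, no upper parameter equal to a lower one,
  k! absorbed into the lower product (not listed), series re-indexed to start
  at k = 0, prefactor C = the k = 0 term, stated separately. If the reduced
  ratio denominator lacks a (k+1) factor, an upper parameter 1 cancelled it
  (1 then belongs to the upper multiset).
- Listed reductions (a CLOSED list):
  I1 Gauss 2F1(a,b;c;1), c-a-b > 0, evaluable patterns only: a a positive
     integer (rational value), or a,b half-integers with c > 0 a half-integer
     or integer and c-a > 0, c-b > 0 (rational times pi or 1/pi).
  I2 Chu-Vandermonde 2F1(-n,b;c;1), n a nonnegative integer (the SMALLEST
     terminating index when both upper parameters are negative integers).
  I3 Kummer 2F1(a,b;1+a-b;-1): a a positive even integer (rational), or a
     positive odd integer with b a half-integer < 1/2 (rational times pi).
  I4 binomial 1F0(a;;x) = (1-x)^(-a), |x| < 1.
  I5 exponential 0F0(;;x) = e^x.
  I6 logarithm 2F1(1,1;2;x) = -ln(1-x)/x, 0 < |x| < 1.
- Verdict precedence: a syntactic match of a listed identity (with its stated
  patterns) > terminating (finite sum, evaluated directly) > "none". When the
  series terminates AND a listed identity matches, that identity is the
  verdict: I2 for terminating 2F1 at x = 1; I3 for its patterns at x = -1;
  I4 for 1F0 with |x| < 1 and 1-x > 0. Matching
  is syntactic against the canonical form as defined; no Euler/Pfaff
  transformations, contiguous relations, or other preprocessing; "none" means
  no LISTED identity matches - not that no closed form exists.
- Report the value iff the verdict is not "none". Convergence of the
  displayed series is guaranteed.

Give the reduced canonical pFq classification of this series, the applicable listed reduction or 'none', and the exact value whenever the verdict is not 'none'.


The tell: from the first term 4: the two k-th powers (C = 4, x = 2/3) combine into one argument.
Adjacent-term ratio: r(k) = (2/3) * (k-7) / [(k+1)] - poly over poly, x = (2/3) from leading terms; C = 4 at k = 0.

Canonical form: C = 4 times 1F0 with upper {-7}, lower {-}, x = 2/3. Verdict: this is binomial (I4) (the 1F0 binomial series: exponent 7, x = 2/3). Hence: 4/2187.


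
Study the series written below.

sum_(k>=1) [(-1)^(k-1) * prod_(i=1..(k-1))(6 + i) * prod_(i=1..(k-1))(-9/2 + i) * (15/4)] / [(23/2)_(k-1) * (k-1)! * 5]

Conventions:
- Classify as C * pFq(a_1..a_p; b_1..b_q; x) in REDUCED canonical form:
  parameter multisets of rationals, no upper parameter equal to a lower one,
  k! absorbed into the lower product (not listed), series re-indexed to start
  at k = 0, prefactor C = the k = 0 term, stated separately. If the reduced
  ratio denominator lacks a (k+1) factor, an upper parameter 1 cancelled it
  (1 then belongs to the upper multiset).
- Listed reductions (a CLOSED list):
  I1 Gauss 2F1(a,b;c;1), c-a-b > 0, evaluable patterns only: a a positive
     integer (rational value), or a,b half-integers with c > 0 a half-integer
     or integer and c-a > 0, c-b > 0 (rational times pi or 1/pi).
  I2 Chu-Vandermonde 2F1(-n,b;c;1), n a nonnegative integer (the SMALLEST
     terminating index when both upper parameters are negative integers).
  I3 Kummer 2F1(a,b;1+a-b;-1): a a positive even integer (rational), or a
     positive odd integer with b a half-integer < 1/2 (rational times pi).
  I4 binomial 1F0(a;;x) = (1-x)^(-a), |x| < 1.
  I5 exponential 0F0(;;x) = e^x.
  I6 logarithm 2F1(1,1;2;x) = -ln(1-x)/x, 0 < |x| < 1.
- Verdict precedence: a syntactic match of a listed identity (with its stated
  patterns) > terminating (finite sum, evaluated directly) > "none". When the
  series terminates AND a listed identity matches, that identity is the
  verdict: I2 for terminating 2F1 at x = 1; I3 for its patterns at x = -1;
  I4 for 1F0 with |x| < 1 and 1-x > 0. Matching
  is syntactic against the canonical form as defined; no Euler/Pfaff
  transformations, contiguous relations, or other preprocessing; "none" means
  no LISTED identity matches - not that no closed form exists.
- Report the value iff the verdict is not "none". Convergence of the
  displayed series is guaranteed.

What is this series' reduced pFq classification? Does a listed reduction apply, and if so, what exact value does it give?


The series (x = -1) is 2F1: upper {-7/2, 7}, lower {23/2}, prefactor 3/4. Verdict (x = -1): Kummer's theorem (I3) applies (x = -1; c = 23/2 equals 1+a-b for upper {-7/2, 7}: listed pattern). Value: (43648605/33554432) * pi.

Key observation: from the first term 3/4: the constant factors (prefactor 3/4) combine into one prefactor.
Term ratio: r(k) = (-1) * (k-7/2) (k+7) / [(k+23/2) (k+1)] - poly over poly, x = (-1) from leading terms; C = 3/4 at k = 0.


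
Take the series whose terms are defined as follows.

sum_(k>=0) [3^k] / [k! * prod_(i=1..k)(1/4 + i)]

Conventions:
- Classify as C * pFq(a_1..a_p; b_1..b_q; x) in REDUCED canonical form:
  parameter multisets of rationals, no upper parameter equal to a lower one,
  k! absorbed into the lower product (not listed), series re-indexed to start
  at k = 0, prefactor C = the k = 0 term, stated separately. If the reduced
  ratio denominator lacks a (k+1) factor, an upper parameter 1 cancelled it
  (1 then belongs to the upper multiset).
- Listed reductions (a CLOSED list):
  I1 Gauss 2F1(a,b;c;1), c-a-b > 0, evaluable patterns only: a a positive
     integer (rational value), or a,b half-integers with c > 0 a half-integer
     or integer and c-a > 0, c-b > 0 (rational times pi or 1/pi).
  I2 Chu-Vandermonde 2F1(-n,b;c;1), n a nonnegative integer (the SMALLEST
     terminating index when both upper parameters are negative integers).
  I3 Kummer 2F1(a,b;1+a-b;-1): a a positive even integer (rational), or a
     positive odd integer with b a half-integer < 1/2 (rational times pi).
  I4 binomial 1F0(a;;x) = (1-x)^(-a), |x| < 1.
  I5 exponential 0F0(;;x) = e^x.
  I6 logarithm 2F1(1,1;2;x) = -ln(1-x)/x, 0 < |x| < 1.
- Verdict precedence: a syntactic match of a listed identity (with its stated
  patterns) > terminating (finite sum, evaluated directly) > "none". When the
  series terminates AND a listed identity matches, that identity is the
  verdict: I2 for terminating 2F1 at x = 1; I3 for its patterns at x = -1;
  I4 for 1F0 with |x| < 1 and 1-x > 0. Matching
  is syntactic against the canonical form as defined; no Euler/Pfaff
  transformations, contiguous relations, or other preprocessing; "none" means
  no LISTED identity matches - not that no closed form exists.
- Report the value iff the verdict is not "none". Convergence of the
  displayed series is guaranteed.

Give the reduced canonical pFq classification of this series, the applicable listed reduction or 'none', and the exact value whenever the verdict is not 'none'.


Reduced: x = 3, 0F1, upper = {-}, lower = {5/4}, C = 1. Verdict: none. Every listed pattern misses the 0F1 form at 3, upper {-}.

Key step: t_0 being 1, the lower running product (C = 1, x = 3) is a rising factorial.
Term ratio: r(k) = 3 * 1 / [(k+5/4) (k+1)] - rational; roots negated = parameters, x = 3, C = 1.


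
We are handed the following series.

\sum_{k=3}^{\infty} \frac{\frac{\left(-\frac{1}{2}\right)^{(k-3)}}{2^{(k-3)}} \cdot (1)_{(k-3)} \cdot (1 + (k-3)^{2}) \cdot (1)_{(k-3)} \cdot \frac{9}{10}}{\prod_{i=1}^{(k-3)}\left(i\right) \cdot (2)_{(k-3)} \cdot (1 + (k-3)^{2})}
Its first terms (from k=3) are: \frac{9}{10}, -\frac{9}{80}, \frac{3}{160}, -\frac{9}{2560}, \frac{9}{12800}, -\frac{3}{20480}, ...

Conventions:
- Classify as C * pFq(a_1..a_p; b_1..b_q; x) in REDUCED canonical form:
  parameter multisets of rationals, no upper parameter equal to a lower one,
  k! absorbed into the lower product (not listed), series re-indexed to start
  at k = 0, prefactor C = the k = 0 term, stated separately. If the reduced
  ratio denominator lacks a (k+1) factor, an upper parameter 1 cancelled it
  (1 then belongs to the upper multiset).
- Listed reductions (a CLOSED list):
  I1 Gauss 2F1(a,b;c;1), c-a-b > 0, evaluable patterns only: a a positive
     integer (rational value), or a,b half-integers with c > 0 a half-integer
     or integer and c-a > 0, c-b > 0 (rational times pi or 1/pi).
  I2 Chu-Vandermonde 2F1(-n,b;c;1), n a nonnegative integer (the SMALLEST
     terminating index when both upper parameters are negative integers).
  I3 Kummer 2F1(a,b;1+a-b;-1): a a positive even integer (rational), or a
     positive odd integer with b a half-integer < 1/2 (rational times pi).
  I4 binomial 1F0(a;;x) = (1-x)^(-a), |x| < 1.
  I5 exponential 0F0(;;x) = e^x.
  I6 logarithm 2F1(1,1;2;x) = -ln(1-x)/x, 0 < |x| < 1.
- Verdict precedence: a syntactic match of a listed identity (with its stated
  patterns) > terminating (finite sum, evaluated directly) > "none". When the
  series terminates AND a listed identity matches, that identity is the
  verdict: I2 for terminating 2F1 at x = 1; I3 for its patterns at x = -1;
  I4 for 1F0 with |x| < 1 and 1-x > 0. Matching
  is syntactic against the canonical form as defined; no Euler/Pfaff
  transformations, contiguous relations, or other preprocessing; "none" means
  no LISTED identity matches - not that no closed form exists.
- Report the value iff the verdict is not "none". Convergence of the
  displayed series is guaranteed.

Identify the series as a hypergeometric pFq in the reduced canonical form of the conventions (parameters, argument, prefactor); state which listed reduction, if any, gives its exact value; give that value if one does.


With C = \frac{9}{10}: the canonical form is 2F1(1, 1; 2; -\frac{1}{4}). Verdict: logarithm (I6) matches (the logarithm: parameters (1,1;2), x = -\frac{1}{4}). Exact value: \frac{18}{5} \cdot \ln\left(\frac{5}{4}\right).

First insight: x = -\frac{1}{4} and the product of the first k integers (C = 9/10) is k!.
Ratio: r(k) = -\frac{1}{4} * (k+1) (k+1) / [(k+2) (k+1)] - poly over poly, x = -\frac{1}{4} from leading terms; C = \frac{9}{10} at k = 0.


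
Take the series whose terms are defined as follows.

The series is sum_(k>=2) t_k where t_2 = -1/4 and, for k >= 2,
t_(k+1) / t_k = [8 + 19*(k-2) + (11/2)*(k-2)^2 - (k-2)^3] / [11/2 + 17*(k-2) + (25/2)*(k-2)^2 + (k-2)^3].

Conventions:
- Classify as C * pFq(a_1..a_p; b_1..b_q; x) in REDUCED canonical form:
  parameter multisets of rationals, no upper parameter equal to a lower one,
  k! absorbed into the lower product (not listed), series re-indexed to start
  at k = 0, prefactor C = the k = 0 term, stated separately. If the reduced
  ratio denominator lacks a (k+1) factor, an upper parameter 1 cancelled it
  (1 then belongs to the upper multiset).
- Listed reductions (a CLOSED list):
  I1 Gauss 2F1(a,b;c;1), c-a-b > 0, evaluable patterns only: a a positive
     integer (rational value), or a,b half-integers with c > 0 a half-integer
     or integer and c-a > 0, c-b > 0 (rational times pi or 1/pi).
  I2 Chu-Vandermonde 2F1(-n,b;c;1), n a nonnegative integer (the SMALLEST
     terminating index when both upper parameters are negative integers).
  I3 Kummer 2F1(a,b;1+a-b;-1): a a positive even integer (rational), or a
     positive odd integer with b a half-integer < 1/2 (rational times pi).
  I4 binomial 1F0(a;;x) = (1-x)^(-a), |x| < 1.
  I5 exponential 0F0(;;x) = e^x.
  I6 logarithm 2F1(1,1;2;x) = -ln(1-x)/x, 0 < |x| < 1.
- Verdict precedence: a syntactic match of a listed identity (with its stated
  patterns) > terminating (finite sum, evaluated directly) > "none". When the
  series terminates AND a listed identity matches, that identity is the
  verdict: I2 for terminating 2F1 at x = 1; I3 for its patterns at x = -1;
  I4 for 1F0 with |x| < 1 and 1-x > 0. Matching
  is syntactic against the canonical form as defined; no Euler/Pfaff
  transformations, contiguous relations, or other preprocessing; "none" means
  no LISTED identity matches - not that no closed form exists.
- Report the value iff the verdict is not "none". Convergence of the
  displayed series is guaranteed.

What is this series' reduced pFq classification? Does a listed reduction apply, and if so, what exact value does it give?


x = -1 here; the reduced form reads 2F1, upper {-8, 2}, lower {11}, C = -1/4. Verdict: the Kummer evaluation I3 matches (x = -1; c = 11 equals 1+a-b for upper {-8, 2}: listed pattern). Value: -5/4.

The tell: with t_0 = -1/4, the ratio is unreduced: k + 1/2 divides both sides (C = -1/4).
Step ratio: r(k) = (-1) * (k-8) (k+2) / [(k+11) (k+1)] - rational in k. x = (-1); t_0 = -1/4; negate the roots.


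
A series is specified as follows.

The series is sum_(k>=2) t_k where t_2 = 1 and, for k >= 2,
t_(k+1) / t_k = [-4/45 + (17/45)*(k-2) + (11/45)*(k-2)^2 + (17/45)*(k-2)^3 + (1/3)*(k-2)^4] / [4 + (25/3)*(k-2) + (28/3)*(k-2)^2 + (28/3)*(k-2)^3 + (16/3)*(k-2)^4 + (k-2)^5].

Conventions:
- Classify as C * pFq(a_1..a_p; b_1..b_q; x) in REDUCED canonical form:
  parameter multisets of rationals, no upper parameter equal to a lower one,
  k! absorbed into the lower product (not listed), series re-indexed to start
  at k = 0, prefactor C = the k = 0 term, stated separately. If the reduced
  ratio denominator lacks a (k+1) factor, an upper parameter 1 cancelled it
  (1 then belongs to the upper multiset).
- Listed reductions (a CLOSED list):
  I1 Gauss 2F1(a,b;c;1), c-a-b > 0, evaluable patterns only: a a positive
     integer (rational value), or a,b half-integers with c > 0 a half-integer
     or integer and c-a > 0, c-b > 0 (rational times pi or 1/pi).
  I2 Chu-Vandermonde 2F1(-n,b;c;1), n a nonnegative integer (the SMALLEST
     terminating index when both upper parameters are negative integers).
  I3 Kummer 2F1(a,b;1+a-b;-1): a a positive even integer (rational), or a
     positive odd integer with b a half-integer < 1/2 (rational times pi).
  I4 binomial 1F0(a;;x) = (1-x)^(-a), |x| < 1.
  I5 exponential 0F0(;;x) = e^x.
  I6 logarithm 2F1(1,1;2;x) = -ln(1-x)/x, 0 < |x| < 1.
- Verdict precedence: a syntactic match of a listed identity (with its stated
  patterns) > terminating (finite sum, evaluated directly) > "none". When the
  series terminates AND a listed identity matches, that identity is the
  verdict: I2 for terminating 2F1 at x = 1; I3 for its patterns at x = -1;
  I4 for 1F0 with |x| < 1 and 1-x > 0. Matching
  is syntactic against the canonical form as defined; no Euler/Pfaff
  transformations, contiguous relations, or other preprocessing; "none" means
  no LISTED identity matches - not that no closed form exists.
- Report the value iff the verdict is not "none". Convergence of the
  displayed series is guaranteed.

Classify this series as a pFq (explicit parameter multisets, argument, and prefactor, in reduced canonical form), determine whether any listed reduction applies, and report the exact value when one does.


Classification (C = 1): 1F1 with upper {-1/5}, lower {3}, argument x = 1/3. Verdict: none - this 1F1 at x = 1/3 matches no listed pattern, and upper {-1/5} holds no stopper.

Key observation: t_0 being 1, the parameter 4/3 appears in both the upper and lower lists and cancels (alongside the other common factor).
Consecutive-term ratio: r(k) = (1/3) * (k-1/5) / [(k+3) (k+1)] ; factor over Q: parameters, x = (1/3), and C = 1.


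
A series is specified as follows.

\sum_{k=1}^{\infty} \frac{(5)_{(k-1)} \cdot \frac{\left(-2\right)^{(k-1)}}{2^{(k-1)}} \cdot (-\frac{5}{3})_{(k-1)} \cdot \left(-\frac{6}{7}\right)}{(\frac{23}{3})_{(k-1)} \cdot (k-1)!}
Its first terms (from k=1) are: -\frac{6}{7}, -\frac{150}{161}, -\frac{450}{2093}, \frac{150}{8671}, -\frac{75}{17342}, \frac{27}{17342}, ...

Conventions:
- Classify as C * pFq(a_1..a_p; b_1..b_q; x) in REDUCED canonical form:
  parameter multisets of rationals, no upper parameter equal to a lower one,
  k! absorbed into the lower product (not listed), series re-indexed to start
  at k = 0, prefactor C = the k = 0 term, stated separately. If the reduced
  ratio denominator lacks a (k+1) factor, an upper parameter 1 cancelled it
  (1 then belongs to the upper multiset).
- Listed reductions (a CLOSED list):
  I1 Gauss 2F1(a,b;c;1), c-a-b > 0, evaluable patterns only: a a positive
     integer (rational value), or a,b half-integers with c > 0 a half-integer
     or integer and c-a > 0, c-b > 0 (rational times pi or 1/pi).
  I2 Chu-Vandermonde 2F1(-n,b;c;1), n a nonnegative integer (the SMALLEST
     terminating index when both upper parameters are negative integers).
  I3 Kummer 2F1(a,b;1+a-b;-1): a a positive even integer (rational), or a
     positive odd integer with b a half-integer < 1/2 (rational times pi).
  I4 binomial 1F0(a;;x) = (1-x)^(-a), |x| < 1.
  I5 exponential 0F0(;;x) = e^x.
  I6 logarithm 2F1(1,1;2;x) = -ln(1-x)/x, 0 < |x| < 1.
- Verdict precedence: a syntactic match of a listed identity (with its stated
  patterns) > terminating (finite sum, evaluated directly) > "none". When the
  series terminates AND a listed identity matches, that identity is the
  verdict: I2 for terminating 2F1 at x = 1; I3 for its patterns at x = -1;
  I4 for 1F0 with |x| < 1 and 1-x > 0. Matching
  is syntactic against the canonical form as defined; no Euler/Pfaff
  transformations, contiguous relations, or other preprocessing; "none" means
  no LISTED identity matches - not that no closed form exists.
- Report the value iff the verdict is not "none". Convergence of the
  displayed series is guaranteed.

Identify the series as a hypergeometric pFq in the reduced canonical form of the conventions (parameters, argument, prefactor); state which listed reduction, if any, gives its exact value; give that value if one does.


The series (x = -1) is 2F1: upper {-\frac{5}{3}, 5}, lower {\frac{23}{3}}, prefactor -\frac{6}{7}. Verdict: none. A 2F1 with upper {-\frac{5}{3}, 5} fits none of I1-I6 at x = -1; the sum runs forever.

Key observation: with t_0 = -\frac{6}{7}, the two k-th powers (C = -6/7) combine into one argument.
Consecutive-term ratio: r(k) = -1 * (k-\frac{5}{3}) (k+5) / [(k+\frac{23}{3}) (k+1)] - rational; roots negated = parameters, x = -1, C = -\frac{6}{7}.


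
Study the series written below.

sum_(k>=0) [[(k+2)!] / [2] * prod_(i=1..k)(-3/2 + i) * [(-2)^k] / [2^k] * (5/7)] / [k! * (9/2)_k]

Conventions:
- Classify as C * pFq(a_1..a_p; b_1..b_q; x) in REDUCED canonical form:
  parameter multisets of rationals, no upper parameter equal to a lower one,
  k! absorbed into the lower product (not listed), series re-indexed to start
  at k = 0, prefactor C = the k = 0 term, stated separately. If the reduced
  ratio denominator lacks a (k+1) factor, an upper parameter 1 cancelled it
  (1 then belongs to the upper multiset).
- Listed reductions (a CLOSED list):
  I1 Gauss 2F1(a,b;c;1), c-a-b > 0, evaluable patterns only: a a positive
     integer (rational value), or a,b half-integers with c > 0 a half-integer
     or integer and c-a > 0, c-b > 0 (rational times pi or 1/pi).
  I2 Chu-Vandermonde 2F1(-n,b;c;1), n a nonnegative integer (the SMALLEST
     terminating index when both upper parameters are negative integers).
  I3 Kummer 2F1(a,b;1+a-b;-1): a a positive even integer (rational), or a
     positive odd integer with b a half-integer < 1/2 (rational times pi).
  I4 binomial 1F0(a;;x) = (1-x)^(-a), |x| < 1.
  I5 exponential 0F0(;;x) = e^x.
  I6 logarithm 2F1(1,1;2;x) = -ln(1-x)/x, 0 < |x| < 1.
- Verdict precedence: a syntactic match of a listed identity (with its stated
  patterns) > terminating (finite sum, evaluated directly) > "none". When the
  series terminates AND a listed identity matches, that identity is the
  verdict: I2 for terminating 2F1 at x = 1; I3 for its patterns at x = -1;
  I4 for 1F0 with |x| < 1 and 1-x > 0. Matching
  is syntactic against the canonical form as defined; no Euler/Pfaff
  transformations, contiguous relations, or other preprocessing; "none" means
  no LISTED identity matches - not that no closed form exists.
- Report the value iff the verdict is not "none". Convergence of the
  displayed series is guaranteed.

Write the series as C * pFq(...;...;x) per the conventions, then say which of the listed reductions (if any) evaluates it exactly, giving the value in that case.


At argument -1: a 2F1 with upper {-1/2, 3}, lower {9/2}, scaled by C = 5/7. Verdict at x = -1: the Kummer evaluation I3 matches (x = -1; c = 9/2 equals 1+a-b for upper {-1/2, 3}: listed pattern). Its exact value is (75/256) * pi.

Key observation: from the first term 5/7: the two k-th powers (C = 5/7, x = -1) combine into one argument.
Step ratio: r(k) = (-1) * (k-1/2) (k+3) / [(k+9/2) (k+1)] ; factor over Q: parameters, x = (-1), and C = 5/7.


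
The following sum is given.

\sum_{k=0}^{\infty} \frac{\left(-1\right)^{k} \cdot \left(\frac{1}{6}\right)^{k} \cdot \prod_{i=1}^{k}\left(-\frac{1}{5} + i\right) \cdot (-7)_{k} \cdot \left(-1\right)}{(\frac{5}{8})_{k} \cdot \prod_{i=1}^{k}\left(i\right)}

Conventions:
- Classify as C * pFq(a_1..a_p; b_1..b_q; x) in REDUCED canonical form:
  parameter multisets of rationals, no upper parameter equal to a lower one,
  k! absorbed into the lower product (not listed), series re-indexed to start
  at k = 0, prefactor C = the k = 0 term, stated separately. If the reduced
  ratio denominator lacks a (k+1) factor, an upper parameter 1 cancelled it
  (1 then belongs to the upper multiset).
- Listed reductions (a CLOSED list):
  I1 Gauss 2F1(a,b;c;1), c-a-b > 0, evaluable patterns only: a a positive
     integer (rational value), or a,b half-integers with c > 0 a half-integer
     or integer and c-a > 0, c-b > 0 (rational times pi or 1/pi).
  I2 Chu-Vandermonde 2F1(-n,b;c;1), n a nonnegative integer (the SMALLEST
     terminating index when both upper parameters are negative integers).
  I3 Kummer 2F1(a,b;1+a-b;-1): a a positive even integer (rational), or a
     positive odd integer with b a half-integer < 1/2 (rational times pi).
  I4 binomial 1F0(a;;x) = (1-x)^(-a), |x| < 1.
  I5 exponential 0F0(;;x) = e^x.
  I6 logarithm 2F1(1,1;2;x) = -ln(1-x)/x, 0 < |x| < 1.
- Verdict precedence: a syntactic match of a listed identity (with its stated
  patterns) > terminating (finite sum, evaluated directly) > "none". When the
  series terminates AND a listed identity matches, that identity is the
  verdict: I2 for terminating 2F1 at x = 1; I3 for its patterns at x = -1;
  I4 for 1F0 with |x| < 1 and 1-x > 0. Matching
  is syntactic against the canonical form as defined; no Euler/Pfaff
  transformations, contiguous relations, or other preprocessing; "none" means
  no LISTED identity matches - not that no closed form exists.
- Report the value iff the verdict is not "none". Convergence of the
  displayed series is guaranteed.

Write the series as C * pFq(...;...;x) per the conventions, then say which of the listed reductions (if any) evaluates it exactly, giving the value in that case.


With C = -1: the canonical form is 2F1(-7, \frac{4}{5}; \frac{5}{8}; -\frac{1}{6}). Verdict: terminating - upper parameter -7 makes this a finite sum (last index 7), evaluated exactly. Value: -\frac{877649483936963}{242915044921875}.

Structural cue: t_0 being -1, the running product (prefactor -1) telescopes to a rising factorial.
Adjacent-term ratio: r(k) = -\frac{1}{6} * (k-7) (k+\frac{4}{5}) / [(k+\frac{5}{8}) (k+1)] ; factor over Q: parameters, x = -\frac{1}{6}, and C = -1.


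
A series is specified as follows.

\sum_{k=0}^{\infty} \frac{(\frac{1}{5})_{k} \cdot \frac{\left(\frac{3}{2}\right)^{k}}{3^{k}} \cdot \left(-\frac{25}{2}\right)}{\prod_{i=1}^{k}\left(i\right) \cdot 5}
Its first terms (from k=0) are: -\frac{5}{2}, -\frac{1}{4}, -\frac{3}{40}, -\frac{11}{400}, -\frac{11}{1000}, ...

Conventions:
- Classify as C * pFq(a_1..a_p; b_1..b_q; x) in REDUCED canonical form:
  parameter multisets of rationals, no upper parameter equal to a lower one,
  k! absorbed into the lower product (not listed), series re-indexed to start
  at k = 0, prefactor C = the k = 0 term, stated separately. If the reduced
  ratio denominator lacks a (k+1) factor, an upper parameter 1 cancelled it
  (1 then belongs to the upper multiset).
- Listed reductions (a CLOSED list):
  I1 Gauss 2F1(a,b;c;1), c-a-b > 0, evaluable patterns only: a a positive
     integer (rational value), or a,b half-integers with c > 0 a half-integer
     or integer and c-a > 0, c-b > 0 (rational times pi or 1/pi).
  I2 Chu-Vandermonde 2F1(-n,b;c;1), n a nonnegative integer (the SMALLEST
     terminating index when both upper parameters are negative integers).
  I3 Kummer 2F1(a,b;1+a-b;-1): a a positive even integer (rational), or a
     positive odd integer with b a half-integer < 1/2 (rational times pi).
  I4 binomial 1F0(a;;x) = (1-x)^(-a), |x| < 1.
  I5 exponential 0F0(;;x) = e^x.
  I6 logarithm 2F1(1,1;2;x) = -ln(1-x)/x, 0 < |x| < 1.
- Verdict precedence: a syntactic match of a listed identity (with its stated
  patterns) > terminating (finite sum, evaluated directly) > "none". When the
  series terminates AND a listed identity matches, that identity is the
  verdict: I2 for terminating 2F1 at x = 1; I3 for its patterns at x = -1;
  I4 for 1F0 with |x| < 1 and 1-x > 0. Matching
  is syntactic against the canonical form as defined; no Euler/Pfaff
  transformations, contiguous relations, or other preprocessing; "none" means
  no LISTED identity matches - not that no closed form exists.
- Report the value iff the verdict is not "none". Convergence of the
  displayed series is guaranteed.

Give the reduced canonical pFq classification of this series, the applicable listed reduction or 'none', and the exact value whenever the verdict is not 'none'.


Reduced: x = \frac{1}{2}, 1F0, upper = {\frac{1}{5}}, lower = {-}, C = -\frac{5}{2}. Verdict (x = \frac{1}{2}): the binomial series (I4) applies (the 1F0 binomial series: exponent -1/5, x = \frac{1}{2}). Sum: \left(-\frac{5}{2}\right) \cdot \left(\frac{1}{2}\right)^{-\frac{1}{5}}.

Key observation: x = \frac{1}{2} and the product of the first k integers (prefactor -5/2) is k!.
Step ratio: r(k) = \frac{1}{2} * (k+\frac{1}{5}) / [(k+1)] - rational in k. x = \frac{1}{2}; t_0 = -\frac{5}{2}; negate the roots.


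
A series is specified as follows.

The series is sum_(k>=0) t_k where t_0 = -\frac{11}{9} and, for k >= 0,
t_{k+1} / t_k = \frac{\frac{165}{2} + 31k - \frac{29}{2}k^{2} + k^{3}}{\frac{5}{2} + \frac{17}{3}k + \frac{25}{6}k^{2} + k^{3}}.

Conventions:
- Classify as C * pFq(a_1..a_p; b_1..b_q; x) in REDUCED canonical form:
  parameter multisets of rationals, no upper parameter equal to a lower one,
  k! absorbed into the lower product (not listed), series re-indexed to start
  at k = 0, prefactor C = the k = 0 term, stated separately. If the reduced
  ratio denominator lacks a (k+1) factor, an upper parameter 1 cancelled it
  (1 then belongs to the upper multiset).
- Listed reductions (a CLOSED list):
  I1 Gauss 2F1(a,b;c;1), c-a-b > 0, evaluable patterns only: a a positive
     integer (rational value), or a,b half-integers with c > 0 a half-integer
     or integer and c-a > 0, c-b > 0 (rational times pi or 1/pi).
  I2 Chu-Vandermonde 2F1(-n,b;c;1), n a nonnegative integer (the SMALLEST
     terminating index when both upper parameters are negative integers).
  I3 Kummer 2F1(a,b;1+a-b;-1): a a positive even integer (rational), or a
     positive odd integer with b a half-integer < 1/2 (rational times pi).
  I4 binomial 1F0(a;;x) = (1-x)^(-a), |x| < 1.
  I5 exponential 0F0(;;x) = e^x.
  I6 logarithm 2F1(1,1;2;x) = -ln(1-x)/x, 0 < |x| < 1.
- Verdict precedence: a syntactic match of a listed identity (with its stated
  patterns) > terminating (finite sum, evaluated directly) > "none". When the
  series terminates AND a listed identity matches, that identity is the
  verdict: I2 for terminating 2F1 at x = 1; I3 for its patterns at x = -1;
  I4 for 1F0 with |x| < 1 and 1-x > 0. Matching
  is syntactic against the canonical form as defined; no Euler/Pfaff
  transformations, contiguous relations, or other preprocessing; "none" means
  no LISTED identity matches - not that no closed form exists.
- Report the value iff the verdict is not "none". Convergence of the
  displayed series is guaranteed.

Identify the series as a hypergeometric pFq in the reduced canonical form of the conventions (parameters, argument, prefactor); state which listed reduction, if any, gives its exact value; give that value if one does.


Reduced: x = 1, 2F1, upper = {-11, -5}, lower = {\frac{5}{3}}, C = -\frac{11}{9}. Verdict: the Chu-Vandermonde identity I2 fires (terminating 2F1 at x = 1 with n = 5, b = -11, c = \frac{5}{3}). Its exact value is -\frac{2013715}{1071}.

First insight: t_0 being -\frac{11}{9}, cancel k + 3/2 from the displayed ratio first; then C = -11/9, x = 1.
Consecutive-term ratio: r(k) = 1 * (k-11) (k-5) / [(k+\frac{5}{3}) (k+1)] ; factor over Q: parameters, x = 1, and C = -\frac{11}{9}.


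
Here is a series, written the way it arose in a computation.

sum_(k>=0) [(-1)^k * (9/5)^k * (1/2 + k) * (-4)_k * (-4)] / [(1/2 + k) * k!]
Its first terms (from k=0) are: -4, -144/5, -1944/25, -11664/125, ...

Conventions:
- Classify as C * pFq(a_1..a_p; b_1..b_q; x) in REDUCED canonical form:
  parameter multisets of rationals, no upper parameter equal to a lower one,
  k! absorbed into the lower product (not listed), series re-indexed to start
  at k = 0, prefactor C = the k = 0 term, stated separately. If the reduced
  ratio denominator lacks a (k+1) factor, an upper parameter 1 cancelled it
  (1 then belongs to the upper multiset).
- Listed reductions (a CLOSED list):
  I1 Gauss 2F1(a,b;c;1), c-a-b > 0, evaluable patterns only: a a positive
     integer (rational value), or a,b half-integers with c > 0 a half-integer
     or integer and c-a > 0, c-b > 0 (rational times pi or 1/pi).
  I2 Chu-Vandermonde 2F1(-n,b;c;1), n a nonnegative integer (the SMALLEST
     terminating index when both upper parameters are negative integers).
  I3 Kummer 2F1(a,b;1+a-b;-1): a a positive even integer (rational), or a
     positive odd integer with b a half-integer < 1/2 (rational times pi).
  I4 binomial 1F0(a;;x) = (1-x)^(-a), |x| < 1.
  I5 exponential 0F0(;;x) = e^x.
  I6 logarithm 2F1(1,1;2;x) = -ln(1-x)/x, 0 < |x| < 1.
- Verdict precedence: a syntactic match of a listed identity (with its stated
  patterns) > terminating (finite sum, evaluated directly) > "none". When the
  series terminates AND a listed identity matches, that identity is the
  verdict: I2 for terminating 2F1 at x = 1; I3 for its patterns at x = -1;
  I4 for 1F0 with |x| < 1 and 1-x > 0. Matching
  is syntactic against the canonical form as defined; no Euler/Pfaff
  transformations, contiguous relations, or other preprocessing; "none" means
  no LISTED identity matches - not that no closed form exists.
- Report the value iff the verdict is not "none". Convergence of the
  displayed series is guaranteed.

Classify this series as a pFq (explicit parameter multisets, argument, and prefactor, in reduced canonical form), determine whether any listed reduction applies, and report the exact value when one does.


Prefactor -4, argument -9/5: 1F0 with upper {-4} over lower {-}. Verdict: terminating - the sum ends at index 4 because -4 is a negative integer; exact evaluation follows. Value: -153664/625.

First insight: with t_0 = -4, the (-1)^k factor (prefactor -4) folds into the argument's sign.
Adjacent-term ratio: r(k) = (-9/5) * (k-4) / [(k+1)] - rational in k, leading ratio (-9/5); with t_0 = -4, classification follows.


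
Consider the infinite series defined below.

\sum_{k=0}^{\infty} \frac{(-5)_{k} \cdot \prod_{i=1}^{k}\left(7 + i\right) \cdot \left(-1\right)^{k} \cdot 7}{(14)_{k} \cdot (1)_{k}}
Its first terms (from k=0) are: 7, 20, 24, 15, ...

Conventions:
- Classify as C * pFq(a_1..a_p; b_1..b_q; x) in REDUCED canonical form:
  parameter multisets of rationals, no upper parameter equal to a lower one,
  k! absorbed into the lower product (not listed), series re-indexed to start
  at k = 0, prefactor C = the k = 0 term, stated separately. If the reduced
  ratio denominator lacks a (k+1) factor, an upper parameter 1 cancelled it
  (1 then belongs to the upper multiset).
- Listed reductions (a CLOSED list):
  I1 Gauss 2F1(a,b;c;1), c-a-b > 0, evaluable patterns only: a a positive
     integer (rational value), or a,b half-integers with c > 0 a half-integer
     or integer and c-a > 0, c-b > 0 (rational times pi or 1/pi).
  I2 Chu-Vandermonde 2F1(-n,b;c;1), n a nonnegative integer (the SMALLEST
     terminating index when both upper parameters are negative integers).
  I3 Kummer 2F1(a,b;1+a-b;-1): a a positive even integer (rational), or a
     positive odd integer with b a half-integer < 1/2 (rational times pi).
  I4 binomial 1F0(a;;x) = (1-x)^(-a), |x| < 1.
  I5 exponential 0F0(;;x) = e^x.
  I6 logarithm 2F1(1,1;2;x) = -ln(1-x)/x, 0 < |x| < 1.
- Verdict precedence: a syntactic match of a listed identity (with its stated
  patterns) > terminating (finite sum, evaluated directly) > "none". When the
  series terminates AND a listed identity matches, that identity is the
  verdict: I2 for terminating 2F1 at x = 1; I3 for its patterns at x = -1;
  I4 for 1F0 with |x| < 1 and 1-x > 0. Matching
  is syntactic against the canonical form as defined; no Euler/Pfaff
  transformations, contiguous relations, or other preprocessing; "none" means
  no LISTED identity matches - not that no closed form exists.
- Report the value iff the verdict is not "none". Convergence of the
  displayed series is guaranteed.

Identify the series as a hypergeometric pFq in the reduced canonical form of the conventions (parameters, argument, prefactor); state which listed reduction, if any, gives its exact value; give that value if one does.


Classification (C = 7): 2F1 with upper {-5, 8}, lower {14}, argument x = -1. Verdict: the Kummer evaluation I3 applies (x = -1; c = 14 equals 1+a-b for upper {-5, 8}: listed pattern). Hence: \frac{143}{2}.

Key step: x = -1 and (1)_k (C = 7, x = -1) is k! itself.
Step ratio: r(k) = -1 * (k-5) (k+8) / [(k+14) (k+1)] ; factor over Q: parameters, x = -1, and C = 7.


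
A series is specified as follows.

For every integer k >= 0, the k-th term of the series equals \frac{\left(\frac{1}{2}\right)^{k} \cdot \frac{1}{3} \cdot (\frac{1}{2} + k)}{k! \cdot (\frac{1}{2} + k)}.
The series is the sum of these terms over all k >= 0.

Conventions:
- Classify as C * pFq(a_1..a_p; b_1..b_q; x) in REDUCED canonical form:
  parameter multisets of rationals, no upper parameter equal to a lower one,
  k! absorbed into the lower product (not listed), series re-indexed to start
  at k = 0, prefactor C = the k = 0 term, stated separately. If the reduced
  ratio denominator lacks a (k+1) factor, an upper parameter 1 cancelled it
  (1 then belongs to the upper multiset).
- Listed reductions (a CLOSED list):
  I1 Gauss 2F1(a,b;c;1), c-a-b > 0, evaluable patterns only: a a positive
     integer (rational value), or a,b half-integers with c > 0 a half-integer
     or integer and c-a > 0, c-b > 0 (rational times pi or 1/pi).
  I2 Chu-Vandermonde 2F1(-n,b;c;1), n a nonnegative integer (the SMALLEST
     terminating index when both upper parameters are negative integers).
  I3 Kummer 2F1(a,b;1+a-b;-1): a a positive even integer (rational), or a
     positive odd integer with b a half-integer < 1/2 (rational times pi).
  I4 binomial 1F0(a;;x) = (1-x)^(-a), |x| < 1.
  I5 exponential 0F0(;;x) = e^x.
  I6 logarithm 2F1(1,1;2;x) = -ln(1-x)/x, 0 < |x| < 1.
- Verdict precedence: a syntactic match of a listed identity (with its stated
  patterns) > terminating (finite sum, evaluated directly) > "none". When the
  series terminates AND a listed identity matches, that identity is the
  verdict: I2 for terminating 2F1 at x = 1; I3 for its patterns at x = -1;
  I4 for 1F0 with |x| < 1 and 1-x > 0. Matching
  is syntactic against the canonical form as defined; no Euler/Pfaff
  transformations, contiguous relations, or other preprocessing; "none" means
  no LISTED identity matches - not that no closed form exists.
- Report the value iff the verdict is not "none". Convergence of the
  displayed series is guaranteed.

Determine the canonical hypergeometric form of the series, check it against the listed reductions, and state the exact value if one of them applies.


Reduced: x = \frac{1}{2}, 0F0, upper = {-}, lower = {-}, C = \frac{1}{3}. Verdict at x = \frac{1}{2}: the exponential series (I5) matches (the 0F0 exponential series at x = \frac{1}{2}). Hence: \frac{1}{3} \cdot e^{\frac{1}{2}}.

Key step: t_0 being \frac{1}{3}, striking the common factor k + 1/2 reduces the term (C = 1/3).
Term ratio: r(k) = \frac{1}{2} * 1 / [(k+1)] ; factor over Q: parameters, x = \frac{1}{2}, and C = \frac{1}{3}.


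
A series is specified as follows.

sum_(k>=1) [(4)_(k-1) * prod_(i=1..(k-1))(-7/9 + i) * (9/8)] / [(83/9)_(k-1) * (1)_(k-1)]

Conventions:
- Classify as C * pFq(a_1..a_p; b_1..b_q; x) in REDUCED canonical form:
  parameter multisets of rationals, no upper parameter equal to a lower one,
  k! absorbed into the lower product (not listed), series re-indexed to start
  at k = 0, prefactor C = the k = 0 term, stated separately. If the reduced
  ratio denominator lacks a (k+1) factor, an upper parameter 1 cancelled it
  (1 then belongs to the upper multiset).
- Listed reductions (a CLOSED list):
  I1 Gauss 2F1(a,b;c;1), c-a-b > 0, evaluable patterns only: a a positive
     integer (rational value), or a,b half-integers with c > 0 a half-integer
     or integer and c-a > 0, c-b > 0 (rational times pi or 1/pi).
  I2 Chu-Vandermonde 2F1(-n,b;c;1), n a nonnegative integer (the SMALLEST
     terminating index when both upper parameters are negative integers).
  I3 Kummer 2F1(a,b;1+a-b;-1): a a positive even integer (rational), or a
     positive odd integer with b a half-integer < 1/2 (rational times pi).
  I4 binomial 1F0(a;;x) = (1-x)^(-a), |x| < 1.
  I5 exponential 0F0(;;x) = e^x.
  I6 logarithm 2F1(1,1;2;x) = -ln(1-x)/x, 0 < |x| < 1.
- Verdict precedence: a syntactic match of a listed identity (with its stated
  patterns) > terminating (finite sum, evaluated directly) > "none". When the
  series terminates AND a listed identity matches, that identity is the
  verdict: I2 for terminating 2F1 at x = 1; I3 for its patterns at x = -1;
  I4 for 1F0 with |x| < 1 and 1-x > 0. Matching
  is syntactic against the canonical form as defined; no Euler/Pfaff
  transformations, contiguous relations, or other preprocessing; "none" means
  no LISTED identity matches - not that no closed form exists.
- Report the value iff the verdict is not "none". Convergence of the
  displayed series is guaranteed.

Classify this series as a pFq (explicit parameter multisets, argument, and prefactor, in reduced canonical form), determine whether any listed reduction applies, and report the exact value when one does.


With C = 9/8: the canonical form is 2F1(2/9, 4; 83/9; 1). Verdict: the Gauss summation I1 matches (x = 1: the Gamma ratio telescopes since c-a-b = 5 > 0 and a = 4 in Z>0). Hence: 22607/17496.

Structural cue: with t_0 = 9/8, the running product (prefactor 9/8) telescopes to a rising factorial.
Consecutive-term ratio: r(k) = 1 * (k+2/9) (k+4) / [(k+83/9) (k+1)] - rational in k, leading ratio 1; with t_0 = 9/8, classification follows.


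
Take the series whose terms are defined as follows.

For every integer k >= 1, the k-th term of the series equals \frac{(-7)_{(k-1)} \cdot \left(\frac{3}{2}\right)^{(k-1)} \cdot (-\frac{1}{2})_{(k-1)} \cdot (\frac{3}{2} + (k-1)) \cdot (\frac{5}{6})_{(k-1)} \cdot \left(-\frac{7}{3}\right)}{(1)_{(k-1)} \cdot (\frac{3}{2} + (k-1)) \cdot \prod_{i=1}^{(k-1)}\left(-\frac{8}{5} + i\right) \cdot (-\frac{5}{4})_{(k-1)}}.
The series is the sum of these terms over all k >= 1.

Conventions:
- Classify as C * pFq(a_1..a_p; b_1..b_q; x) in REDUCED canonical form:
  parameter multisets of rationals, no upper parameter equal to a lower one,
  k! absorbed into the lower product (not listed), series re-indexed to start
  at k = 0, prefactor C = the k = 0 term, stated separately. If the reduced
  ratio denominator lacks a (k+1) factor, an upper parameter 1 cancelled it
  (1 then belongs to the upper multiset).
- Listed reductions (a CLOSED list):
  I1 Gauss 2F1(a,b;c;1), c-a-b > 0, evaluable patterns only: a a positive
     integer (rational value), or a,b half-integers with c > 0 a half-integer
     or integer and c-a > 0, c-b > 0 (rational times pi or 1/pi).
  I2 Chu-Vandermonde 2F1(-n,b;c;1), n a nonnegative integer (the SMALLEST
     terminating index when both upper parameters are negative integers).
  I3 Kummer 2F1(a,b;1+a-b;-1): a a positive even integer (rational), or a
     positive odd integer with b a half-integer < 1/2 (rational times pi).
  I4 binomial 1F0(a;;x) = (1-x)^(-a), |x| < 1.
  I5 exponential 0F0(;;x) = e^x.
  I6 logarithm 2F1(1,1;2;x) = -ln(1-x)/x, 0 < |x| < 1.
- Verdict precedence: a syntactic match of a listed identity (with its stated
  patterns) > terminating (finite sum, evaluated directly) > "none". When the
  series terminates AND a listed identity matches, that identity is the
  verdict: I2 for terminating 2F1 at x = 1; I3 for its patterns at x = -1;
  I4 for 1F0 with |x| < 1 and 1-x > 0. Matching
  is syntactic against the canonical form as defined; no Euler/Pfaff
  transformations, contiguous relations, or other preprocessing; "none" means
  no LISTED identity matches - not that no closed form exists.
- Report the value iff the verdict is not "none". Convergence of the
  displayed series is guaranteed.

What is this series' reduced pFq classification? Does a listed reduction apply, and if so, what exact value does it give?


Prefactor -\frac{7}{3}, argument \frac{3}{2}: 3F2 with upper {-7, -\frac{1}{2}, \frac{5}{6}} over lower {-\frac{5}{4}, -\frac{3}{5}}. Verdict: terminating. (-7)_k vanishes past k = 7, leaving a 8-term sum, computed directly. Sum: \frac{4528662241}{104011776}.

First insight: from the first term -\frac{7}{3}: the lower running product (C = -7/3, x = 3/2) is a rising factorial.
Term ratio: r(k) = \frac{3}{2} * (k-7) (k-\frac{1}{2}) (k+\frac{5}{6}) / [(k-\frac{5}{4}) (k-\frac{3}{5}) (k+1)] - rational in k. x = \frac{3}{2}; t_0 = -\frac{7}{3}; negate the roots.
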